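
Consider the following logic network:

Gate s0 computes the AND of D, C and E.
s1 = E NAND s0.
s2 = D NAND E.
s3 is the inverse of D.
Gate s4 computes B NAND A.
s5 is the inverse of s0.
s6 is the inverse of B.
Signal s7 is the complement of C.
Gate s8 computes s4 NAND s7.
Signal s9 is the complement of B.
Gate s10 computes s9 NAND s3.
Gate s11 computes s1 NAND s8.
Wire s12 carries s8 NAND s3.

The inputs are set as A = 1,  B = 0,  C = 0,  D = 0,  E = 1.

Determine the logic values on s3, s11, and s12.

s0 = D AND C AND E = 0 AND 0 AND 1 = 0
s1 = E NAND s0 = 1 NAND 0 = 1
s3 = NOT D = NOT 0 = 1
s4 = B NAND A = 0 NAND 1 = 1
s7 = NOT C = NOT 0 = 1
s8 = s4 NAND s7 = 1 NAND 1 = 0
s11 = s1 NAND s8 = 1 NAND 0 = 1
s12 = s8 NAND s3 = 0 NAND 1 = 1

s3 = 1  s11 = 1  s12 = 1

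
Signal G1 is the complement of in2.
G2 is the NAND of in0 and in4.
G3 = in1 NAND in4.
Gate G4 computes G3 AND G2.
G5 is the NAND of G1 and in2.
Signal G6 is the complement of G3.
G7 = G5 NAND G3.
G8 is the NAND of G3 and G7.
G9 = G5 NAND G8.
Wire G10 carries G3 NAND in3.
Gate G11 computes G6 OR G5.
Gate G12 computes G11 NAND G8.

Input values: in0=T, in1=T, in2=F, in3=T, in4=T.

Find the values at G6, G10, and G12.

G6 = T, G10 = T, G12 = F

G1 = NOT in2 = NOT F = T
G3 = in1 NAND in4 = T NAND T = F
G5 = G1 NAND in2 = T NAND F = T
G6 = NOT G3 = NOT F = T
G7 = G5 NAND G3 = T NAND F = T
G8 = G3 NAND G7 = F NAND T = T
G10 = G3 NAND in3 = F NAND T = T
G11 = G6 OR G5 = T OR T = T
G12 = G11 NAND G8 = T NAND T = F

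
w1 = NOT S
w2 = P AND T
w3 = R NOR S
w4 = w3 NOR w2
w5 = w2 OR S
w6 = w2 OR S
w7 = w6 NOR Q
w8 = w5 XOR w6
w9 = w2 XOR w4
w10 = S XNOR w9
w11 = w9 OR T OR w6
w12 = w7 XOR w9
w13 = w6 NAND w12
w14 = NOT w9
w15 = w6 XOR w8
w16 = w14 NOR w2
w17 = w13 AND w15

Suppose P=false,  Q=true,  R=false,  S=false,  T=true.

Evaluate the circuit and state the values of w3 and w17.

w2 = P AND T = false AND true = false
w3 = R NOR S = false NOR false = true
w4 = w3 NOR w2 = true NOR false = false
w5 = w2 OR S = false OR false = false
w6 = w2 OR S = false OR false = false
w7 = w6 NOR Q = false NOR true = false
w8 = w5 XOR w6 = false XOR false = false
w9 = w2 XOR w4 = false XOR false = false
w12 = w7 XOR w9 = false XOR false = false
w13 = w6 NAND w12 = false NAND false = true
w15 = w6 XOR w8 = false XOR false = false
w17 = w13 AND w15 = true AND false = false

w3 = true, w17 = false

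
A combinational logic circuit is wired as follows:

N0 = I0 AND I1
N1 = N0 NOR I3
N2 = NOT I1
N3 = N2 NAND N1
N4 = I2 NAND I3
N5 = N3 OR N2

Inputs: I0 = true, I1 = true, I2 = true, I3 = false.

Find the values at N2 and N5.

N0 = I0 AND I1 = true AND true = true
N1 = N0 NOR I3 = true NOR false = false
N2 = NOT I1 = NOT true = false
N3 = N2 NAND N1 = false NAND false = true
N5 = N3 OR N2 = true OR false = true

N2 = false, N5 = true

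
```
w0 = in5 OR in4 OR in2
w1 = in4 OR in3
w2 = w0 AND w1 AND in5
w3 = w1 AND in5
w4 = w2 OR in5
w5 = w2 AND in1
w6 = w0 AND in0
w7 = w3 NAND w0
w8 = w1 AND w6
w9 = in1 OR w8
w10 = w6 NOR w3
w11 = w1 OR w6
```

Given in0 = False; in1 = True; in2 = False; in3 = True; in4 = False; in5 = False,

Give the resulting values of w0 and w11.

w0 = in5 OR in4 OR in2 = False OR False OR False = False
w1 = in4 OR in3 = False OR True = True
w6 = w0 AND in0 = False AND False = False
w11 = w1 OR w6 = True OR False = True

w0 = False; w11 = True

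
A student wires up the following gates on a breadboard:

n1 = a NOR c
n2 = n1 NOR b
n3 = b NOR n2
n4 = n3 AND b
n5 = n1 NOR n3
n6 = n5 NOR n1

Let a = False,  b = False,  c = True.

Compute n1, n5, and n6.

n1 = False; n5 = True; n6 = False

n1 = a NOR c = False NOR True = False
n2 = n1 NOR b = False NOR False = True
n3 = b NOR n2 = False NOR True = False
n5 = n1 NOR n3 = False NOR False = True
n6 = n5 NOR n1 = True NOR False = False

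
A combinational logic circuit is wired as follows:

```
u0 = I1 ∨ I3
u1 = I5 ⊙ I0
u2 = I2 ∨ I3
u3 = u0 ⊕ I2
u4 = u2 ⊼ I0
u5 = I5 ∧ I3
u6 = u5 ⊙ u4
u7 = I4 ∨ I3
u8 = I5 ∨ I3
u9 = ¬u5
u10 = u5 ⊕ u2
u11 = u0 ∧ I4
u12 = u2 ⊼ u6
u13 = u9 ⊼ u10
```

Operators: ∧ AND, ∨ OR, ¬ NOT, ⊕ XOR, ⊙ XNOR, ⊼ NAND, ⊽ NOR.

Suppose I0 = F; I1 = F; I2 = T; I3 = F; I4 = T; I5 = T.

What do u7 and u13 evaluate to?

u7 = T  u13 = F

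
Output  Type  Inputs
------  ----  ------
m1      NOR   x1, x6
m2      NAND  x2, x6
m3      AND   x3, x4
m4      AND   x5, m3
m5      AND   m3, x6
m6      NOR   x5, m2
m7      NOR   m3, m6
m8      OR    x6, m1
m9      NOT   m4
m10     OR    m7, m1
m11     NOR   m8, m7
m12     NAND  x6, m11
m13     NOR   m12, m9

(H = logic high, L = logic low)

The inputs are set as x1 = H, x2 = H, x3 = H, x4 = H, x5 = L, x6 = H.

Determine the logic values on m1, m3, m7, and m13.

m1 = x1 NOR x6 = H NOR H = L
m2 = x2 NAND x6 = H NAND H = L
m3 = x3 AND x4 = H AND H = H
m4 = x5 AND m3 = L AND H = L
m6 = x5 NOR m2 = L NOR L = H
m7 = m3 NOR m6 = H NOR H = L
m8 = x6 OR m1 = H OR L = H
m9 = NOT m4 = NOT L = H
m11 = m8 NOR m7 = H NOR L = L
m12 = x6 NAND m11 = H NAND L = H
m13 = m12 NOR m9 = H NOR H = L

m1 = L, m3 = H, m7 = L, m13 = L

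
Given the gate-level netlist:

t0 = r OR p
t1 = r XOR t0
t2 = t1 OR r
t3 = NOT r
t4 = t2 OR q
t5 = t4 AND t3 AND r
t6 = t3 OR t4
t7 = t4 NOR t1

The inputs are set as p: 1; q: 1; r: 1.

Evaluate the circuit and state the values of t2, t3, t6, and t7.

t2 = 1, t3 = 0, t6 = 1, t7 = 0

t0 = r OR p = 1 OR 1 = 1
t1 = r XOR t0 = 1 XOR 1 = 0
t2 = t1 OR r = 0 OR 1 = 1
t3 = NOT r = NOT 1 = 0
t4 = t2 OR q = 1 OR 1 = 1
t6 = t3 OR t4 = 0 OR 1 = 1
t7 = t4 NOR t1 = 1 NOR 0 = 0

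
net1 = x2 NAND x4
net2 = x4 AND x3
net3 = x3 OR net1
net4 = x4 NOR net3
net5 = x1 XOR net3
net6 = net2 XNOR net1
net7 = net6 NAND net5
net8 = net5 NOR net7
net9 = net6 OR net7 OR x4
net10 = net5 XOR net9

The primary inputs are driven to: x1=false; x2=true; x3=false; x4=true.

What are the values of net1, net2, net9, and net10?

net1 = false  net2 = false  net9 = true  net10 = true

net1 = x2 NAND x4 = true NAND true = false
net2 = x4 AND x3 = true AND false = false
net3 = x3 OR net1 = false OR false = false
net5 = x1 XOR net3 = false XOR false = false
net6 = net2 XNOR net1 = false XNOR false = true
net7 = net6 NAND net5 = true NAND false = true
net9 = net6 OR net7 OR x4 = true OR true OR true = true
net10 = net5 XOR net9 = false XOR true = true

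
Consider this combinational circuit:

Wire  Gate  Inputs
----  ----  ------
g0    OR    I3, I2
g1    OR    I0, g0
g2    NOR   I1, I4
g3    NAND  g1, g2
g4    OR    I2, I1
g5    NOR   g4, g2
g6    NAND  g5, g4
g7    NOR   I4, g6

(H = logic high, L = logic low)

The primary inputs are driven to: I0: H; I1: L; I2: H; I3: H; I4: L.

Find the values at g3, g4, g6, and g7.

g0 = I3 OR I2 = H OR H = H
g1 = I0 OR g0 = H OR H = H
g2 = I1 NOR I4 = L NOR L = H
g3 = g1 NAND g2 = H NAND H = L
g4 = I2 OR I1 = H OR L = H
g5 = g4 NOR g2 = H NOR H = L
g6 = g5 NAND g4 = L NAND H = H
g7 = I4 NOR g6 = L NOR H = L

g3 = L  g4 = H  g6 = H  g7 = L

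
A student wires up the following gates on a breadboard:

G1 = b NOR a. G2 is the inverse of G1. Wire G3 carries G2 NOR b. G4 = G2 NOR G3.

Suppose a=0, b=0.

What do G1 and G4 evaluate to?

G1 = 1  G4 = 0

G1 = b NOR a = 0 NOR 0 = 1
G2 = NOT G1 = NOT 1 = 0
G3 = G2 NOR b = 0 NOR 0 = 1
G4 = G2 NOR G3 = 0 NOR 1 = 0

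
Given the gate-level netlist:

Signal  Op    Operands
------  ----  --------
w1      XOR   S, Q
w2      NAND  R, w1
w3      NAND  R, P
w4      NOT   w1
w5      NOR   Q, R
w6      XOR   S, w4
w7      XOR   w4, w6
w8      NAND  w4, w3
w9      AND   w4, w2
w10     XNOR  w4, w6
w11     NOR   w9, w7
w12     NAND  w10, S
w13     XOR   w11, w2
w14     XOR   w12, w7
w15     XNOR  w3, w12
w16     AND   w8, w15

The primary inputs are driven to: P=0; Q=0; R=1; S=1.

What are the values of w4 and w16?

w4 = 0, w16 = 1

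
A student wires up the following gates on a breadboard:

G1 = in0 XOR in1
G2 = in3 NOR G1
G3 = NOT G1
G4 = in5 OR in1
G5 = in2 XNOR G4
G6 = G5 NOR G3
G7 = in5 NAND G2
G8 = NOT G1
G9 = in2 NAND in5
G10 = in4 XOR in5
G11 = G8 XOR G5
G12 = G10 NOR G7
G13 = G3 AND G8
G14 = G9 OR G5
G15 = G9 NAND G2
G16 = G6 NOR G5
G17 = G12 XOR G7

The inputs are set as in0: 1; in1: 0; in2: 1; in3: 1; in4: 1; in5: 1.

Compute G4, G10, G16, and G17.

G4 = 1; G10 = 0; G16 = 0; G17 = 1

G1 = in0 XOR in1 = 1 XOR 0 = 1
G2 = in3 NOR G1 = 1 NOR 1 = 0
G3 = NOT G1 = NOT 1 = 0
G4 = in5 OR in1 = 1 OR 0 = 1
G5 = in2 XNOR G4 = 1 XNOR 1 = 1
G6 = G5 NOR G3 = 1 NOR 0 = 0
G7 = in5 NAND G2 = 1 NAND 0 = 1
G10 = in4 XOR in5 = 1 XOR 1 = 0
G12 = G10 NOR G7 = 0 NOR 1 = 0
G16 = G6 NOR G5 = 0 NOR 1 = 0
G17 = G12 XOR G7 = 0 XOR 1 = 1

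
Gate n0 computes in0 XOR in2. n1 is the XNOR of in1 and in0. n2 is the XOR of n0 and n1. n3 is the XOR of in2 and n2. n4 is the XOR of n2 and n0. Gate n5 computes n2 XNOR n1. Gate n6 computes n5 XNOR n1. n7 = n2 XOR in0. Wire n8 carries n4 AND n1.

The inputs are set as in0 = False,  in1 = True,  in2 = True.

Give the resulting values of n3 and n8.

n3 = False; n8 = False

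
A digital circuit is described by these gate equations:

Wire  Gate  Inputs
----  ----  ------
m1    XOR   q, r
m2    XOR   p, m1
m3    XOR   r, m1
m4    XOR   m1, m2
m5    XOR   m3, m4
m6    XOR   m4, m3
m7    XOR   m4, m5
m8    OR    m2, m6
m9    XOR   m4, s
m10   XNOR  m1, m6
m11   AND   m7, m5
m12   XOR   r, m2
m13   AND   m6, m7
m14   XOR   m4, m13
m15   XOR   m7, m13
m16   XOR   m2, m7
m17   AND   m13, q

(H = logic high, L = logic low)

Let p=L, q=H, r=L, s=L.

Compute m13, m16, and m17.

m1 = q XOR r = H XOR L = H
m2 = p XOR m1 = L XOR H = H
m3 = r XOR m1 = L XOR H = H
m4 = m1 XOR m2 = H XOR H = L
m5 = m3 XOR m4 = H XOR L = H
m6 = m4 XOR m3 = L XOR H = H
m7 = m4 XOR m5 = L XOR H = H
m13 = m6 AND m7 = H AND H = H
m16 = m2 XOR m7 = H XOR H = L
m17 = m13 AND q = H AND H = H

m13 = H, m16 = L, m17 = H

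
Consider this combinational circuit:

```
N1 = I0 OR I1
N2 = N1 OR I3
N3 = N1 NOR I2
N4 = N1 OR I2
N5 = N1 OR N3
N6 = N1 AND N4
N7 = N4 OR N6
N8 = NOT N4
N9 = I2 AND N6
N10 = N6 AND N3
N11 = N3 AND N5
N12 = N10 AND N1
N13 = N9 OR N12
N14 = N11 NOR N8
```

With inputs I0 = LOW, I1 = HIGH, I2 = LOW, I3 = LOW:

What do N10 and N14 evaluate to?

N10 = LOW; N14 = HIGH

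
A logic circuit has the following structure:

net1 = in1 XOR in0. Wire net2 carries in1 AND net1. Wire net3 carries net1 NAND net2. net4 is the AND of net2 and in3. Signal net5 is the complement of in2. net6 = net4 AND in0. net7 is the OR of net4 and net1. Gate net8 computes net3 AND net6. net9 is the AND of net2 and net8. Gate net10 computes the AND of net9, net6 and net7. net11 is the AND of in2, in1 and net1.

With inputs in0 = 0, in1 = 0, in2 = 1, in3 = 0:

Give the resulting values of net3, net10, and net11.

net3 = 1, net10 = 0, net11 = 0

net1 = in1 XOR in0 = 0 XOR 0 = 0
net2 = in1 AND net1 = 0 AND 0 = 0
net3 = net1 NAND net2 = 0 NAND 0 = 1
net4 = net2 AND in3 = 0 AND 0 = 0
net6 = net4 AND in0 = 0 AND 0 = 0
net7 = net4 OR net1 = 0 OR 0 = 0
net8 = net3 AND net6 = 1 AND 0 = 0
net9 = net2 AND net8 = 0 AND 0 = 0
net10 = net9 AND net6 AND net7 = 0 AND 0 AND 0 = 0
net11 = in2 AND in1 AND net1 = 1 AND 0 AND 0 = 0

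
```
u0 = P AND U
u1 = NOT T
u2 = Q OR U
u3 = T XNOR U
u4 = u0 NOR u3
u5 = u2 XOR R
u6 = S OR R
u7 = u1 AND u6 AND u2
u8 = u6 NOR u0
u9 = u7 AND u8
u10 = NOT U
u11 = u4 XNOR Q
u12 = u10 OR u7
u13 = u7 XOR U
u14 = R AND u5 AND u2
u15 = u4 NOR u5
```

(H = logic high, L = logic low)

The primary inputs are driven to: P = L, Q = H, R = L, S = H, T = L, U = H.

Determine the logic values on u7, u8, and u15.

u7 = H, u8 = L, u15 = L

u0 = P AND U = L AND H = L
u1 = NOT T = NOT L = H
u2 = Q OR U = H OR H = H
u3 = T XNOR U = L XNOR H = L
u4 = u0 NOR u3 = L NOR L = H
u5 = u2 XOR R = H XOR L = H
u6 = S OR R = H OR L = H
u7 = u1 AND u6 AND u2 = H AND H AND H = H
u8 = u6 NOR u0 = H NOR L = L
u15 = u4 NOR u5 = H NOR H = L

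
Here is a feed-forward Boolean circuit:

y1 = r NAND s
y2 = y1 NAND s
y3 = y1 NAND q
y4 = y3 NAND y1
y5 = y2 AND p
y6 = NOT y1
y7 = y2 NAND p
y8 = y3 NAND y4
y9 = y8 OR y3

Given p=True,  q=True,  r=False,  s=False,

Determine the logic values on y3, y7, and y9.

y3 = False  y7 = False  y9 = True

y1 = r NAND s = False NAND False = True
y2 = y1 NAND s = True NAND False = True
y3 = y1 NAND q = True NAND True = False
y4 = y3 NAND y1 = False NAND True = True
y7 = y2 NAND p = True NAND True = False
y8 = y3 NAND y4 = False NAND True = True
y9 = y8 OR y3 = True OR False = True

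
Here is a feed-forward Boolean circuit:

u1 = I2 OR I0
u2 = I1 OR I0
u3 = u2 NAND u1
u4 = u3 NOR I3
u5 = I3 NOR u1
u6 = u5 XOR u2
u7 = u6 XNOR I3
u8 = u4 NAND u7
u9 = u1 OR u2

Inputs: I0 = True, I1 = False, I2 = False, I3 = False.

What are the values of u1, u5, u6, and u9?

u1 = True  u5 = False  u6 = True  u9 = True

u1 = I2 OR I0 = False OR True = True
u2 = I1 OR I0 = False OR True = True
u5 = I3 NOR u1 = False NOR True = False
u6 = u5 XOR u2 = False XOR True = True
u9 = u1 OR u2 = True OR True = True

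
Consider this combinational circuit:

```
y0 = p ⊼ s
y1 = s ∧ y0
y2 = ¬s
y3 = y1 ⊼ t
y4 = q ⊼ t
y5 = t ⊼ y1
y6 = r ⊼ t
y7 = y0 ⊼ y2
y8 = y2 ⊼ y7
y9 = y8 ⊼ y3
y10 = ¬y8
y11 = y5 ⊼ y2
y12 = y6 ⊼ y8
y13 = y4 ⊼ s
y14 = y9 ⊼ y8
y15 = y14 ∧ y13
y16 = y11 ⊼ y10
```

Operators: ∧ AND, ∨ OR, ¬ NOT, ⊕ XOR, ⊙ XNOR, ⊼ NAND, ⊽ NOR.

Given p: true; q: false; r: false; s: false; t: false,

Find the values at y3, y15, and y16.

y3 = true, y15 = true, y16 = true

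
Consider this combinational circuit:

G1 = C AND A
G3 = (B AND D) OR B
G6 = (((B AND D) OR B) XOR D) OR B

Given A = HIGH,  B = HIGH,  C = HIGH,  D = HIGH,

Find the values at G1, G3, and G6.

G1 = HIGH  G3 = HIGH  G6 = HIGH

G1 = HIGH AND HIGH = HIGH
G3 = (HIGH AND HIGH) OR HIGH = HIGH
G6 = (((HIGH AND HIGH) OR HIGH) XOR HIGH) OR HIGH = HIGH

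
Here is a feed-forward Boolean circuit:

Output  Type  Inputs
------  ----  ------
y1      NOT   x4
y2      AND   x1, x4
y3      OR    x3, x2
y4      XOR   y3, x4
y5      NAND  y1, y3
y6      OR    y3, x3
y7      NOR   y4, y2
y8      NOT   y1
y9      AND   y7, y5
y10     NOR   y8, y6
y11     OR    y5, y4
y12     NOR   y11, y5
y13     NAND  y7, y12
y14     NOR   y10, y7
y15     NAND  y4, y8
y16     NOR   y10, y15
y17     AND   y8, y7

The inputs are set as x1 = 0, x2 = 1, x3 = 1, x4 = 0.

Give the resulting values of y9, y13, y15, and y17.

y9 = 0, y13 = 1, y15 = 1, y17 = 0

y1 = NOT x4 = NOT 0 = 1
y2 = x1 AND x4 = 0 AND 0 = 0
y3 = x3 OR x2 = 1 OR 1 = 1
y4 = y3 XOR x4 = 1 XOR 0 = 1
y5 = y1 NAND y3 = 1 NAND 1 = 0
y7 = y4 NOR y2 = 1 NOR 0 = 0
y8 = NOT y1 = NOT 1 = 0
y9 = y7 AND y5 = 0 AND 0 = 0
y11 = y5 OR y4 = 0 OR 1 = 1
y12 = y11 NOR y5 = 1 NOR 0 = 0
y13 = y7 NAND y12 = 0 NAND 0 = 1
y15 = y4 NAND y8 = 1 NAND 0 = 1
y17 = y8 AND y7 = 0 AND 0 = 0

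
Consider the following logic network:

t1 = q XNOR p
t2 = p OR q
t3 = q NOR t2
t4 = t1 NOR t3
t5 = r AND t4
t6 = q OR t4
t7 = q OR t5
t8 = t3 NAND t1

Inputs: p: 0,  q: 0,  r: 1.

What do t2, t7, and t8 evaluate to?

t1 = q XNOR p = 0 XNOR 0 = 1
t2 = p OR q = 0 OR 0 = 0
t3 = q NOR t2 = 0 NOR 0 = 1
t4 = t1 NOR t3 = 1 NOR 1 = 0
t5 = r AND t4 = 1 AND 0 = 0
t7 = q OR t5 = 0 OR 0 = 0
t8 = t3 NAND t1 = 1 NAND 1 = 0

t2 = 0; t7 = 0; t8 = 0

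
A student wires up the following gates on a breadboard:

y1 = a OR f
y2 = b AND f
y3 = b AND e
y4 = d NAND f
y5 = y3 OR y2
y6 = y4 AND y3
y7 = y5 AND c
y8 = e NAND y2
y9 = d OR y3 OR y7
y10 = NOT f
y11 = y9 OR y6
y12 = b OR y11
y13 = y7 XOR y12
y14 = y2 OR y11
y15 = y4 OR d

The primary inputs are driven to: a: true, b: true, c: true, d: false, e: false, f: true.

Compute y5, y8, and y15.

y2 = b AND f = true AND true = true
y3 = b AND e = true AND false = false
y4 = d NAND f = false NAND true = true
y5 = y3 OR y2 = false OR true = true
y8 = e NAND y2 = false NAND true = true
y15 = y4 OR d = true OR false = true

y5 = true  y8 = true  y15 = true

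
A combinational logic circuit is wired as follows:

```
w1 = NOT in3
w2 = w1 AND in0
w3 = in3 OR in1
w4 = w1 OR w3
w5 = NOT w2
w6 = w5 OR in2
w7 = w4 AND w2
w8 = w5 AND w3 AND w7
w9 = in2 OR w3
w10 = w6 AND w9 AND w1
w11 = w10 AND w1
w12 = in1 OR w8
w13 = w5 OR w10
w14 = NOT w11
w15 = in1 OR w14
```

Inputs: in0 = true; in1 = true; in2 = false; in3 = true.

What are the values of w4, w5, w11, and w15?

w4 = true; w5 = true; w11 = false; w15 = true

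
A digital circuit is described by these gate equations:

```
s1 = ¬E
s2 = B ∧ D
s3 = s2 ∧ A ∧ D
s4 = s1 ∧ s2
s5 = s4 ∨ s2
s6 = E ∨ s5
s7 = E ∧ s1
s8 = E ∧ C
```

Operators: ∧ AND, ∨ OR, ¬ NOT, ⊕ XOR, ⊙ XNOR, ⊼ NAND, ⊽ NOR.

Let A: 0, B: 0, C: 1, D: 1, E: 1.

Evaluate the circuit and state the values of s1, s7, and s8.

s1 = NOT E = NOT 1 = 0
s7 = E AND s1 = 1 AND 0 = 0
s8 = E AND C = 1 AND 1 = 1

s1 = 0, s7 = 0, s8 = 1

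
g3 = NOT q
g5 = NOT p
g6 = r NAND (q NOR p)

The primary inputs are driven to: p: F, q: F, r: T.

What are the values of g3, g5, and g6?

g3 = NOT F = T
g5 = NOT F = T
g6 = T NAND (F NOR F) = F

g3 = T  g5 = T  g6 = F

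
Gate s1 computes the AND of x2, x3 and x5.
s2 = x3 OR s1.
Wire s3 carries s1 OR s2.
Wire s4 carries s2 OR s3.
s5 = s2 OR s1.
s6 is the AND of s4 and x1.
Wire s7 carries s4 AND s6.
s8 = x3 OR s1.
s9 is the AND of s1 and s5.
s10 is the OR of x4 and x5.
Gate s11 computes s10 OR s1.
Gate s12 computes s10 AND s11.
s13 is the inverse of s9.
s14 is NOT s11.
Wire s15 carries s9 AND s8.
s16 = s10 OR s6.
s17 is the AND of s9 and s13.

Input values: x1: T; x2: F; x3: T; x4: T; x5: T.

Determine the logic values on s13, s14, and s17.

s1 = x2 AND x3 AND x5 = F AND T AND T = F
s2 = x3 OR s1 = T OR F = T
s5 = s2 OR s1 = T OR F = T
s9 = s1 AND s5 = F AND T = F
s10 = x4 OR x5 = T OR T = T
s11 = s10 OR s1 = T OR F = T
s13 = NOT s9 = NOT F = T
s14 = NOT s11 = NOT T = F
s17 = s9 AND s13 = F AND T = F

s13 = T, s14 = F, s17 = F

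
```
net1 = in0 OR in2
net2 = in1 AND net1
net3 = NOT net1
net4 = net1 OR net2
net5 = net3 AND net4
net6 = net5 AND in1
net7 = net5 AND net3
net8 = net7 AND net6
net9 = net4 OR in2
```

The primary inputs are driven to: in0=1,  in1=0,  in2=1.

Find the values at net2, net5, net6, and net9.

net2 = 0; net5 = 0; net6 = 0; net9 = 1

net1 = in0 OR in2 = 1 OR 1 = 1
net2 = in1 AND net1 = 0 AND 1 = 0
net3 = NOT net1 = NOT 1 = 0
net4 = net1 OR net2 = 1 OR 0 = 1
net5 = net3 AND net4 = 0 AND 1 = 0
net6 = net5 AND in1 = 0 AND 0 = 0
net9 = net4 OR in2 = 1 OR 1 = 1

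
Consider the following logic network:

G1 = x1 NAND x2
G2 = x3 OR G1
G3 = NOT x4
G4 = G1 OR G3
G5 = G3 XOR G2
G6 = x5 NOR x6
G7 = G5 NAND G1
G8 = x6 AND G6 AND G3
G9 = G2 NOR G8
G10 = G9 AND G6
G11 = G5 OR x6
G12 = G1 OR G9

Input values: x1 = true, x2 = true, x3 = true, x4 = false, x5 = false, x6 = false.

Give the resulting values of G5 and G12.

G1 = x1 NAND x2 = true NAND true = false
G2 = x3 OR G1 = true OR false = true
G3 = NOT x4 = NOT false = true
G5 = G3 XOR G2 = true XOR true = false
G6 = x5 NOR x6 = false NOR false = true
G8 = x6 AND G6 AND G3 = false AND true AND true = false
G9 = G2 NOR G8 = true NOR false = false
G12 = G1 OR G9 = false OR false = false

G5 = false, G12 = false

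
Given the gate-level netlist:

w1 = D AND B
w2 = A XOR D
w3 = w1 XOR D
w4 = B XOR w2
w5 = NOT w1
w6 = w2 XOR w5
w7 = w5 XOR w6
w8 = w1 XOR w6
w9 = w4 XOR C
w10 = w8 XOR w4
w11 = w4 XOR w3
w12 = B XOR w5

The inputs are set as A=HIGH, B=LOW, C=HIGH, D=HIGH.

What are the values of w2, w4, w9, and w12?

w1 = D AND B = HIGH AND LOW = LOW
w2 = A XOR D = HIGH XOR HIGH = LOW
w4 = B XOR w2 = LOW XOR LOW = LOW
w5 = NOT w1 = NOT LOW = HIGH
w9 = w4 XOR C = LOW XOR HIGH = HIGH
w12 = B XOR w5 = LOW XOR HIGH = HIGH

w2 = LOW, w4 = LOW, w9 = HIGH, w12 = HIGH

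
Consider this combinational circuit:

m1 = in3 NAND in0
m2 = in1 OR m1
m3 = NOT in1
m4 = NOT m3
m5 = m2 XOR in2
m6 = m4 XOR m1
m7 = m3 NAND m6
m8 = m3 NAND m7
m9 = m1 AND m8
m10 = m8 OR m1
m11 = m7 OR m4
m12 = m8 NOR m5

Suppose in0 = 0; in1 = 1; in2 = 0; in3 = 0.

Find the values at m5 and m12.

m1 = in3 NAND in0 = 0 NAND 0 = 1
m2 = in1 OR m1 = 1 OR 1 = 1
m3 = NOT in1 = NOT 1 = 0
m4 = NOT m3 = NOT 0 = 1
m5 = m2 XOR in2 = 1 XOR 0 = 1
m6 = m4 XOR m1 = 1 XOR 1 = 0
m7 = m3 NAND m6 = 0 NAND 0 = 1
m8 = m3 NAND m7 = 0 NAND 1 = 1
m12 = m8 NOR m5 = 1 NOR 1 = 0

m5 = 1; m12 = 0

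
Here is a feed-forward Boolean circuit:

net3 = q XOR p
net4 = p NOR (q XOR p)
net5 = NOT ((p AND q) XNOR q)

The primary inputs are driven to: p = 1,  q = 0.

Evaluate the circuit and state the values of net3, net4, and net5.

net3 = 1  net4 = 0  net5 = 0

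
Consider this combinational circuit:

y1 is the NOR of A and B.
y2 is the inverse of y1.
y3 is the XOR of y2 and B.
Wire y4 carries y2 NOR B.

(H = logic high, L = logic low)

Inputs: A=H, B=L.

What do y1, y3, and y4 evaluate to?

y1 = L  y3 = H  y4 = L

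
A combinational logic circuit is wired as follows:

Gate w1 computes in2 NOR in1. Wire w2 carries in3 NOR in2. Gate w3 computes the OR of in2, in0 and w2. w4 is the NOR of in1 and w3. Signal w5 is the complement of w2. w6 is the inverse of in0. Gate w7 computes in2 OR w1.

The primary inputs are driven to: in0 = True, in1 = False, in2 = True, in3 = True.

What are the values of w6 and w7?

w6 = False  w7 = True

w1 = in2 NOR in1 = True NOR False = False
w6 = NOT in0 = NOT True = False
w7 = in2 OR w1 = True OR False = True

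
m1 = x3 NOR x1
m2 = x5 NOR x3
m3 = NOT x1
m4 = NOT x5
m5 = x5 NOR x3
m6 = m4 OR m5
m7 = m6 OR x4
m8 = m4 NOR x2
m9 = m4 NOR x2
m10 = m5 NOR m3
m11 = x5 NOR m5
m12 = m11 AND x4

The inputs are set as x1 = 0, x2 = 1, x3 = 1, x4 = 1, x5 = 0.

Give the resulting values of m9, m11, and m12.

m9 = 0  m11 = 1  m12 = 1

m4 = NOT x5 = NOT 0 = 1
m5 = x5 NOR x3 = 0 NOR 1 = 0
m9 = m4 NOR x2 = 1 NOR 1 = 0
m11 = x5 NOR m5 = 0 NOR 0 = 1
m12 = m11 AND x4 = 1 AND 1 = 1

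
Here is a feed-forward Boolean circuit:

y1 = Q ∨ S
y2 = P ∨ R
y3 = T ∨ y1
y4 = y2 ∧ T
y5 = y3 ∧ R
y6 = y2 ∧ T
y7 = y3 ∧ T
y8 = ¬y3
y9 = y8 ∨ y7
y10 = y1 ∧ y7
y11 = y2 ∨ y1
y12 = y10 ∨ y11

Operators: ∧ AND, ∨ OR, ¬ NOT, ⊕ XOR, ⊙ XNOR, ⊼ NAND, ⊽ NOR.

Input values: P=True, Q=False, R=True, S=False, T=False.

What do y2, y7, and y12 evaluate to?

y1 = Q OR S = False OR False = False
y2 = P OR R = True OR True = True
y3 = T OR y1 = False OR False = False
y7 = y3 AND T = False AND False = False
y10 = y1 AND y7 = False AND False = False
y11 = y2 OR y1 = True OR False = True
y12 = y10 OR y11 = False OR True = True

y2 = True  y7 = False  y12 = True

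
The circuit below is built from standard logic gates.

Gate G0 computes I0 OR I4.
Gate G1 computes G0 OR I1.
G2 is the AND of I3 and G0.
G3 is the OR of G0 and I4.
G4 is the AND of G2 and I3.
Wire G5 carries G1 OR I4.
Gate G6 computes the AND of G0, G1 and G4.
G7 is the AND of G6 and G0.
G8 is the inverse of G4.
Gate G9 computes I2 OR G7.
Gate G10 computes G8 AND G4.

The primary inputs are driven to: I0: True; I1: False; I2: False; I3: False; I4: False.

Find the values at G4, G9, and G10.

G4 = False, G9 = False, G10 = False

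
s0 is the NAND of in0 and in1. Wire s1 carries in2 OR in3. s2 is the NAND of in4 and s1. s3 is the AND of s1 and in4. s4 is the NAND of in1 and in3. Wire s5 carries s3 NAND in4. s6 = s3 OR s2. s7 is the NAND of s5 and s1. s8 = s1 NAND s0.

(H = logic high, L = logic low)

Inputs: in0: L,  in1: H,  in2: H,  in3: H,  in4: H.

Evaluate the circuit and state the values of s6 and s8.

s6 = H, s8 = L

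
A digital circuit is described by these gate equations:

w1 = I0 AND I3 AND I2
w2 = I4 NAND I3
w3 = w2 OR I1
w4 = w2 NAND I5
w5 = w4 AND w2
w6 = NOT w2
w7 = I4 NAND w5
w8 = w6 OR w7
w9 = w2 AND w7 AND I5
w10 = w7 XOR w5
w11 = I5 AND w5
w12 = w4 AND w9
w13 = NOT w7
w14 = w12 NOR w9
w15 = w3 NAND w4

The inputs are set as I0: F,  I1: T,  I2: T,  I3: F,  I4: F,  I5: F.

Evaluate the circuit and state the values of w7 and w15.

w7 = T, w15 = F

w2 = I4 NAND I3 = F NAND F = T
w3 = w2 OR I1 = T OR T = T
w4 = w2 NAND I5 = T NAND F = T
w5 = w4 AND w2 = T AND T = T
w7 = I4 NAND w5 = F NAND T = T
w15 = w3 NAND w4 = T NAND T = F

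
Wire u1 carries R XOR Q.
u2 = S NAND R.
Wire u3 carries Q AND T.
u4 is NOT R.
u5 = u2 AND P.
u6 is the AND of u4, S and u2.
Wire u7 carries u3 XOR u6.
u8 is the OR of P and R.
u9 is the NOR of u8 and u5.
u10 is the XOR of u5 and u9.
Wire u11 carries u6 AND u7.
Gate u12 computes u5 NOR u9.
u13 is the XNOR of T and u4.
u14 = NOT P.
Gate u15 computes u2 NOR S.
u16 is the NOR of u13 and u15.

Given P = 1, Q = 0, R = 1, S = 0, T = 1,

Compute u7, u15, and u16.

u7 = 0; u15 = 0; u16 = 1

u2 = S NAND R = 0 NAND 1 = 1
u3 = Q AND T = 0 AND 1 = 0
u4 = NOT R = NOT 1 = 0
u6 = u4 AND S AND u2 = 0 AND 0 AND 1 = 0
u7 = u3 XOR u6 = 0 XOR 0 = 0
u13 = T XNOR u4 = 1 XNOR 0 = 0
u15 = u2 NOR S = 1 NOR 0 = 0
u16 = u13 NOR u15 = 0 NOR 0 = 1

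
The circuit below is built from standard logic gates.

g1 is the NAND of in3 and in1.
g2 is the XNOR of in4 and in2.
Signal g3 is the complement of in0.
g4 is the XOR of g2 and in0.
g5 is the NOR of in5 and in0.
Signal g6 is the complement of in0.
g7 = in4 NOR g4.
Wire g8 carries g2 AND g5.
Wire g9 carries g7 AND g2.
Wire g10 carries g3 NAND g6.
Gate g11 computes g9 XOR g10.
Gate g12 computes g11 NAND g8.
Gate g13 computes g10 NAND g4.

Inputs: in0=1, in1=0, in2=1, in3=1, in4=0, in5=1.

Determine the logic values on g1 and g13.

g1 = 1; g13 = 0

g1 = in3 NAND in1 = 1 NAND 0 = 1
g2 = in4 XNOR in2 = 0 XNOR 1 = 0
g3 = NOT in0 = NOT 1 = 0
g4 = g2 XOR in0 = 0 XOR 1 = 1
g6 = NOT in0 = NOT 1 = 0
g10 = g3 NAND g6 = 0 NAND 0 = 1
g13 = g10 NAND g4 = 1 NAND 1 = 0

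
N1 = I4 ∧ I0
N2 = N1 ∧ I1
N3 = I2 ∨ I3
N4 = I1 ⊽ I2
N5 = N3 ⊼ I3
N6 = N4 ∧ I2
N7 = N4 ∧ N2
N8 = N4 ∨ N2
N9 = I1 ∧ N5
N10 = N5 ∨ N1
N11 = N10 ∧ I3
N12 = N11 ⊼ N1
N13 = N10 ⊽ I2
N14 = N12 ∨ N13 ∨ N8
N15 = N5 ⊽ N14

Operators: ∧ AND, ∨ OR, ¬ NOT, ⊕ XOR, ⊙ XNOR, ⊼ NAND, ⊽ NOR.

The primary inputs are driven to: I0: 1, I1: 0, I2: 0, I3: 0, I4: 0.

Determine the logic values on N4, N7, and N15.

N4 = 1; N7 = 0; N15 = 0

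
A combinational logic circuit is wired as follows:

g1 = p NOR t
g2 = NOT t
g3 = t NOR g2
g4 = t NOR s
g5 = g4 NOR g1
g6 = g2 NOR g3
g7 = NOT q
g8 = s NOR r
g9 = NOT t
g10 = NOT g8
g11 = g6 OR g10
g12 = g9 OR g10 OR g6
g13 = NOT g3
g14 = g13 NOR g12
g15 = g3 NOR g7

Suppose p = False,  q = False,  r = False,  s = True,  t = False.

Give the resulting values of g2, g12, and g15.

g2 = True  g12 = True  g15 = False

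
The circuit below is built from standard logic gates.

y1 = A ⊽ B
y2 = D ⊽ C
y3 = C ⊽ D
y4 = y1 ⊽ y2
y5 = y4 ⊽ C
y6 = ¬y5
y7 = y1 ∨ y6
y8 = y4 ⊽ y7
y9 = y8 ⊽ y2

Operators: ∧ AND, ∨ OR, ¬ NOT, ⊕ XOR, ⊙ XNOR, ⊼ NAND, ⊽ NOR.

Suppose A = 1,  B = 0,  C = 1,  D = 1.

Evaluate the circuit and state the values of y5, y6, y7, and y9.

y1 = A NOR B = 1 NOR 0 = 0
y2 = D NOR C = 1 NOR 1 = 0
y4 = y1 NOR y2 = 0 NOR 0 = 1
y5 = y4 NOR C = 1 NOR 1 = 0
y6 = NOT y5 = NOT 0 = 1
y7 = y1 OR y6 = 0 OR 1 = 1
y8 = y4 NOR y7 = 1 NOR 1 = 0
y9 = y8 NOR y2 = 0 NOR 0 = 1

y5 = 0, y6 = 1, y7 = 1, y9 = 1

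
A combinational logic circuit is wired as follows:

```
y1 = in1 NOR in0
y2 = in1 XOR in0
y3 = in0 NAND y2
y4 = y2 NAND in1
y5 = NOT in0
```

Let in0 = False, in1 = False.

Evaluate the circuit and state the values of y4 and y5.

y4 = True; y5 = True

y2 = in1 XOR in0 = False XOR False = False
y4 = y2 NAND in1 = False NAND False = True
y5 = NOT in0 = NOT False = True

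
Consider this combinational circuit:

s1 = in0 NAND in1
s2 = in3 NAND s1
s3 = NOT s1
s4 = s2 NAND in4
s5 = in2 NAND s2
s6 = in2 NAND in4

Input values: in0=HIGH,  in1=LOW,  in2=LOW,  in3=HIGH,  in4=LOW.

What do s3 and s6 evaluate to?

s1 = in0 NAND in1 = HIGH NAND LOW = HIGH
s3 = NOT s1 = NOT HIGH = LOW
s6 = in2 NAND in4 = LOW NAND LOW = HIGH

s3 = LOW; s6 = HIGH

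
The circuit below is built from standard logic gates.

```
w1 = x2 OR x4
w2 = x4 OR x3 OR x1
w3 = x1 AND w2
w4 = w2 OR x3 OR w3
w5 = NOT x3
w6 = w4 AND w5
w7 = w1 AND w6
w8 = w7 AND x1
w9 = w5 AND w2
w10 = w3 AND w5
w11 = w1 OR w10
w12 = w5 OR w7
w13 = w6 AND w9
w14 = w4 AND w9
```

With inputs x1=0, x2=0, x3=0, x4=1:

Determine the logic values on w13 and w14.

w13 = 1, w14 = 1

w2 = x4 OR x3 OR x1 = 1 OR 0 OR 0 = 1
w3 = x1 AND w2 = 0 AND 1 = 0
w4 = w2 OR x3 OR w3 = 1 OR 0 OR 0 = 1
w5 = NOT x3 = NOT 0 = 1
w6 = w4 AND w5 = 1 AND 1 = 1
w9 = w5 AND w2 = 1 AND 1 = 1
w13 = w6 AND w9 = 1 AND 1 = 1
w14 = w4 AND w9 = 1 AND 1 = 1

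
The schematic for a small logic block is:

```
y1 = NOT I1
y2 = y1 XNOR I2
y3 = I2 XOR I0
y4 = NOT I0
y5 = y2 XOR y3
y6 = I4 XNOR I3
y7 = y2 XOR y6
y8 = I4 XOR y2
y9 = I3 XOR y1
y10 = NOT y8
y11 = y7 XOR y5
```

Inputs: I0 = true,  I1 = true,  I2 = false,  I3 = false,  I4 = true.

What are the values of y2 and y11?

y1 = NOT I1 = NOT true = false
y2 = y1 XNOR I2 = false XNOR false = true
y3 = I2 XOR I0 = false XOR true = true
y5 = y2 XOR y3 = true XOR true = false
y6 = I4 XNOR I3 = true XNOR false = false
y7 = y2 XOR y6 = true XOR false = true
y11 = y7 XOR y5 = true XOR false = true

y2 = true, y11 = true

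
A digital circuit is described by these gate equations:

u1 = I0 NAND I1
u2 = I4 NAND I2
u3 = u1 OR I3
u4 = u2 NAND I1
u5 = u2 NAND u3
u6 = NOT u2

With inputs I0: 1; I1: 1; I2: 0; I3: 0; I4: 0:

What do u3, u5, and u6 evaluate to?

u1 = I0 NAND I1 = 1 NAND 1 = 0
u2 = I4 NAND I2 = 0 NAND 0 = 1
u3 = u1 OR I3 = 0 OR 0 = 0
u5 = u2 NAND u3 = 1 NAND 0 = 1
u6 = NOT u2 = NOT 1 = 0

u3 = 0, u5 = 1, u6 = 0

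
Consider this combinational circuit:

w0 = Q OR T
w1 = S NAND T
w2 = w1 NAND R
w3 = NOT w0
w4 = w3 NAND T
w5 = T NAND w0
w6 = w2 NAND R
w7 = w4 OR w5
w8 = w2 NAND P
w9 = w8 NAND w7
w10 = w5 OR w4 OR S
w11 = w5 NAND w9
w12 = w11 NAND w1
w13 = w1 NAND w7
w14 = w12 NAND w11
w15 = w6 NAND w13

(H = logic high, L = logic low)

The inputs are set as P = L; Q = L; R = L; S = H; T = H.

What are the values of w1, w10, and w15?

w1 = L; w10 = H; w15 = L

w0 = Q OR T = L OR H = H
w1 = S NAND T = H NAND H = L
w2 = w1 NAND R = L NAND L = H
w3 = NOT w0 = NOT H = L
w4 = w3 NAND T = L NAND H = H
w5 = T NAND w0 = H NAND H = L
w6 = w2 NAND R = H NAND L = H
w7 = w4 OR w5 = H OR L = H
w10 = w5 OR w4 OR S = L OR H OR H = H
w13 = w1 NAND w7 = L NAND H = H
w15 = w6 NAND w13 = H NAND H = L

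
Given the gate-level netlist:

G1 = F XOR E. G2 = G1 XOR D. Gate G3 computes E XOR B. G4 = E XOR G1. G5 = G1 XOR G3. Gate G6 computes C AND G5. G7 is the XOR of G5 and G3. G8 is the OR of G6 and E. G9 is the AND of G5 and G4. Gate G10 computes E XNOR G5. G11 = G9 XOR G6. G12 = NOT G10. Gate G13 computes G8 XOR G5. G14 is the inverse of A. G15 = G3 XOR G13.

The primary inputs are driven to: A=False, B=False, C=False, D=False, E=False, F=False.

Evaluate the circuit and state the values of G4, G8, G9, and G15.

G1 = F XOR E = False XOR False = False
G3 = E XOR B = False XOR False = False
G4 = E XOR G1 = False XOR False = False
G5 = G1 XOR G3 = False XOR False = False
G6 = C AND G5 = False AND False = False
G8 = G6 OR E = False OR False = False
G9 = G5 AND G4 = False AND False = False
G13 = G8 XOR G5 = False XOR False = False
G15 = G3 XOR G13 = False XOR False = False

G4 = False, G8 = False, G9 = False, G15 = False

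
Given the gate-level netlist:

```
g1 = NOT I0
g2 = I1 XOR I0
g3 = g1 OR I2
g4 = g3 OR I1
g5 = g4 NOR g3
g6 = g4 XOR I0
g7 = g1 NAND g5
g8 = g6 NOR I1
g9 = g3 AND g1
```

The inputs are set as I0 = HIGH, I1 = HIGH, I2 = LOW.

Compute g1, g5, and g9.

g1 = NOT I0 = NOT HIGH = LOW
g3 = g1 OR I2 = LOW OR LOW = LOW
g4 = g3 OR I1 = LOW OR HIGH = HIGH
g5 = g4 NOR g3 = HIGH NOR LOW = LOW
g9 = g3 AND g1 = LOW AND LOW = LOW

g1 = LOW, g5 = LOW, g9 = LOW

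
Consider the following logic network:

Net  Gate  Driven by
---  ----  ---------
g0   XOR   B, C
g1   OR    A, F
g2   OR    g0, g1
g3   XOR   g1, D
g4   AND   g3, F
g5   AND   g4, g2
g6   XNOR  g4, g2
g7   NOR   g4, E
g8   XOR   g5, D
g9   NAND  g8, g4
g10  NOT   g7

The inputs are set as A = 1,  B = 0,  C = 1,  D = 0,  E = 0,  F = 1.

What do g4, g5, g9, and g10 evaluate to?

g4 = 1  g5 = 1  g9 = 0  g10 = 1

g0 = B XOR C = 0 XOR 1 = 1
g1 = A OR F = 1 OR 1 = 1
g2 = g0 OR g1 = 1 OR 1 = 1
g3 = g1 XOR D = 1 XOR 0 = 1
g4 = g3 AND F = 1 AND 1 = 1
g5 = g4 AND g2 = 1 AND 1 = 1
g7 = g4 NOR E = 1 NOR 0 = 0
g8 = g5 XOR D = 1 XOR 0 = 1
g9 = g8 NAND g4 = 1 NAND 1 = 0
g10 = NOT g7 = NOT 0 = 1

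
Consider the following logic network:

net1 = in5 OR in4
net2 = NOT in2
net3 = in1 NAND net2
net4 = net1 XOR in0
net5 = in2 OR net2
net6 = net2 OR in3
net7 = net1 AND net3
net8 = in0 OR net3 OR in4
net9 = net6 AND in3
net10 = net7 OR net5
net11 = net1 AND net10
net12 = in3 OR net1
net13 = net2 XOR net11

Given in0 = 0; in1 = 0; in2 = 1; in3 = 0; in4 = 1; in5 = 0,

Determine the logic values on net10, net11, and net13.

net10 = 1  net11 = 1  net13 = 1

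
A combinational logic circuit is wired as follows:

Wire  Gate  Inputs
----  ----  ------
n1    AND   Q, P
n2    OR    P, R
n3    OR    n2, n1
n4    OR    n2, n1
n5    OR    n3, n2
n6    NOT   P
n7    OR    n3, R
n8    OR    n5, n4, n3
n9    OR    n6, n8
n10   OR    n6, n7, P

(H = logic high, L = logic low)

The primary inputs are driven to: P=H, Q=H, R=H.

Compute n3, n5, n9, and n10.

n3 = H, n5 = H, n9 = H, n10 = H

n1 = Q AND P = H AND H = H
n2 = P OR R = H OR H = H
n3 = n2 OR n1 = H OR H = H
n4 = n2 OR n1 = H OR H = H
n5 = n3 OR n2 = H OR H = H
n6 = NOT P = NOT H = L
n7 = n3 OR R = H OR H = H
n8 = n5 OR n4 OR n3 = H OR H OR H = H
n9 = n6 OR n8 = L OR H = H
n10 = n6 OR n7 OR P = L OR H OR H = H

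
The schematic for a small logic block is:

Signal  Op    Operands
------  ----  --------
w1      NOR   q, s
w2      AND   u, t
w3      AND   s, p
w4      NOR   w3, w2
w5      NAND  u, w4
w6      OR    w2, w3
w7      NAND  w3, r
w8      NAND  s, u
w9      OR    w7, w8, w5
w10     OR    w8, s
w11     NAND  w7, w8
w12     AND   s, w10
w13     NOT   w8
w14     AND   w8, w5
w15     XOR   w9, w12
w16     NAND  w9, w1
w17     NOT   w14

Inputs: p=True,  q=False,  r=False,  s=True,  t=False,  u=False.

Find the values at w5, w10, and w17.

w5 = True  w10 = True  w17 = False

w2 = u AND t = False AND False = False
w3 = s AND p = True AND True = True
w4 = w3 NOR w2 = True NOR False = False
w5 = u NAND w4 = False NAND False = True
w8 = s NAND u = True NAND False = True
w10 = w8 OR s = True OR True = True
w14 = w8 AND w5 = True AND True = True
w17 = NOT w14 = NOT True = False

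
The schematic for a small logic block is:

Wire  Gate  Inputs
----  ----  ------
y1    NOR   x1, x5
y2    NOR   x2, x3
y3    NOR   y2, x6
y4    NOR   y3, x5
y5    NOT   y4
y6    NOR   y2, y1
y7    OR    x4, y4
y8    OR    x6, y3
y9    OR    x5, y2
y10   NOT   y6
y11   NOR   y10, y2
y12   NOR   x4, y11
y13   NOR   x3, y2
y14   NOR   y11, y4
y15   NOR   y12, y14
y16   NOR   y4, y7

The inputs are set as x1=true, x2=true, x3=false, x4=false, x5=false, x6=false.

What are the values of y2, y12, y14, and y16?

y1 = x1 NOR x5 = true NOR false = false
y2 = x2 NOR x3 = true NOR false = false
y3 = y2 NOR x6 = false NOR false = true
y4 = y3 NOR x5 = true NOR false = false
y6 = y2 NOR y1 = false NOR false = true
y7 = x4 OR y4 = false OR false = false
y10 = NOT y6 = NOT true = false
y11 = y10 NOR y2 = false NOR false = true
y12 = x4 NOR y11 = false NOR true = false
y14 = y11 NOR y4 = true NOR false = false
y16 = y4 NOR y7 = false NOR false = true

y2 = false  y12 = false  y14 = false  y16 = true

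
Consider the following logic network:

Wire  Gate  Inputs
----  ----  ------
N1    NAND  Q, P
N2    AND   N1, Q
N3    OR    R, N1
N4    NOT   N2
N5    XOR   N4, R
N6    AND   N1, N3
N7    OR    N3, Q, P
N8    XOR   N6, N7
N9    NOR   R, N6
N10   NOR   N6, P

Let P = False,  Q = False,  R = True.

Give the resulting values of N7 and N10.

N7 = True; N10 = False

N1 = Q NAND P = False NAND False = True
N3 = R OR N1 = True OR True = True
N6 = N1 AND N3 = True AND True = True
N7 = N3 OR Q OR P = True OR False OR False = True
N10 = N6 NOR P = True NOR False = False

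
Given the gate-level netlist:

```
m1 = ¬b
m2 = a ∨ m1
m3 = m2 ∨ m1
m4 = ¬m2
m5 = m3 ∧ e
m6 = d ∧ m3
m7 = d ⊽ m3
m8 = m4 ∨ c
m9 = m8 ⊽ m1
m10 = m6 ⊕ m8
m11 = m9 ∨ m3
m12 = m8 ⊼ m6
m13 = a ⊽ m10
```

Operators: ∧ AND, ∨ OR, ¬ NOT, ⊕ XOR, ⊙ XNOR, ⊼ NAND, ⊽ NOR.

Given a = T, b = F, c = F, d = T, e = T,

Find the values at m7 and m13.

m7 = F, m13 = F

m1 = NOT b = NOT F = T
m2 = a OR m1 = T OR T = T
m3 = m2 OR m1 = T OR T = T
m4 = NOT m2 = NOT T = F
m6 = d AND m3 = T AND T = T
m7 = d NOR m3 = T NOR T = F
m8 = m4 OR c = F OR F = F
m10 = m6 XOR m8 = T XOR F = T
m13 = a NOR m10 = T NOR T = F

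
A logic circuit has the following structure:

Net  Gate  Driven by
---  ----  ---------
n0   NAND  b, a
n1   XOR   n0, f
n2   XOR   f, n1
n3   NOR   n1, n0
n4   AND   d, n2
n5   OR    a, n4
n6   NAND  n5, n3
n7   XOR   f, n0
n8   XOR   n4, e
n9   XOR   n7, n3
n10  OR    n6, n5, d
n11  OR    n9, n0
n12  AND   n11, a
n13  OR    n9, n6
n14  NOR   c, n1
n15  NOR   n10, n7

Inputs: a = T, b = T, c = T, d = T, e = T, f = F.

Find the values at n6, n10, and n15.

n0 = b NAND a = T NAND T = F
n1 = n0 XOR f = F XOR F = F
n2 = f XOR n1 = F XOR F = F
n3 = n1 NOR n0 = F NOR F = T
n4 = d AND n2 = T AND F = F
n5 = a OR n4 = T OR F = T
n6 = n5 NAND n3 = T NAND T = F
n7 = f XOR n0 = F XOR F = F
n10 = n6 OR n5 OR d = F OR T OR T = T
n15 = n10 NOR n7 = T NOR F = F

n6 = F, n10 = T, n15 = F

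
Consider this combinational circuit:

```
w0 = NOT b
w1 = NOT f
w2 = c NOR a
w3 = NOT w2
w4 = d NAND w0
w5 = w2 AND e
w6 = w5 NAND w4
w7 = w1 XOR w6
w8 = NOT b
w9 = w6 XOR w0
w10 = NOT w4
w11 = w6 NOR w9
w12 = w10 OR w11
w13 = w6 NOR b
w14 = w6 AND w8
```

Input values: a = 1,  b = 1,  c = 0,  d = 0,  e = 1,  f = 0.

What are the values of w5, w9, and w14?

w5 = 0, w9 = 1, w14 = 0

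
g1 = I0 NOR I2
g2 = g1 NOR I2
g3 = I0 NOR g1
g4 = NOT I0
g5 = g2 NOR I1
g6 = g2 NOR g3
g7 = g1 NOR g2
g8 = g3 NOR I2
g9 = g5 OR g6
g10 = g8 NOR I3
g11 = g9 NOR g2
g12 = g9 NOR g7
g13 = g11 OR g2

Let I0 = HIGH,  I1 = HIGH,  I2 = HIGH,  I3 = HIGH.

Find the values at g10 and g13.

g10 = LOW, g13 = LOW

g1 = I0 NOR I2 = HIGH NOR HIGH = LOW
g2 = g1 NOR I2 = LOW NOR HIGH = LOW
g3 = I0 NOR g1 = HIGH NOR LOW = LOW
g5 = g2 NOR I1 = LOW NOR HIGH = LOW
g6 = g2 NOR g3 = LOW NOR LOW = HIGH
g8 = g3 NOR I2 = LOW NOR HIGH = LOW
g9 = g5 OR g6 = LOW OR HIGH = HIGH
g10 = g8 NOR I3 = LOW NOR HIGH = LOW
g11 = g9 NOR g2 = HIGH NOR LOW = LOW
g13 = g11 OR g2 = LOW OR LOW = LOW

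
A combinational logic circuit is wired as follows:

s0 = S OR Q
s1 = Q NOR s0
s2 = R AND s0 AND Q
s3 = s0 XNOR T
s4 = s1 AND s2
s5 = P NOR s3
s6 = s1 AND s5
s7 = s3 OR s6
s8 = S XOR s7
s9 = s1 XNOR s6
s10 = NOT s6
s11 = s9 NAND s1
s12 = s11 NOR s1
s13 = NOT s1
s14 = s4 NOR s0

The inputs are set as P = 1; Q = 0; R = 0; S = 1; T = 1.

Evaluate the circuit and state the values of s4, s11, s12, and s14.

s4 = 0, s11 = 1, s12 = 0, s14 = 0

s0 = S OR Q = 1 OR 0 = 1
s1 = Q NOR s0 = 0 NOR 1 = 0
s2 = R AND s0 AND Q = 0 AND 1 AND 0 = 0
s3 = s0 XNOR T = 1 XNOR 1 = 1
s4 = s1 AND s2 = 0 AND 0 = 0
s5 = P NOR s3 = 1 NOR 1 = 0
s6 = s1 AND s5 = 0 AND 0 = 0
s9 = s1 XNOR s6 = 0 XNOR 0 = 1
s11 = s9 NAND s1 = 1 NAND 0 = 1
s12 = s11 NOR s1 = 1 NOR 0 = 0
s14 = s4 NOR s0 = 0 NOR 1 = 0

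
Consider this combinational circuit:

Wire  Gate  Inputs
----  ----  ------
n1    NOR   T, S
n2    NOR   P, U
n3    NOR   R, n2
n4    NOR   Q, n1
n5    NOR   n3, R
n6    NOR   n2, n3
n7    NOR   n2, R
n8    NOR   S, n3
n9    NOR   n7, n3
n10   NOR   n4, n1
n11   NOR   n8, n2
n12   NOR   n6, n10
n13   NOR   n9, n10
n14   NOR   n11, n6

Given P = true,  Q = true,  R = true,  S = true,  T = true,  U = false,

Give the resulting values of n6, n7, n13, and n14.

n1 = T NOR S = true NOR true = false
n2 = P NOR U = true NOR false = false
n3 = R NOR n2 = true NOR false = false
n4 = Q NOR n1 = true NOR false = false
n6 = n2 NOR n3 = false NOR false = true
n7 = n2 NOR R = false NOR true = false
n8 = S NOR n3 = true NOR false = false
n9 = n7 NOR n3 = false NOR false = true
n10 = n4 NOR n1 = false NOR false = true
n11 = n8 NOR n2 = false NOR false = true
n13 = n9 NOR n10 = true NOR true = false
n14 = n11 NOR n6 = true NOR true = false

n6 = true, n7 = false, n13 = false, n14 = false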